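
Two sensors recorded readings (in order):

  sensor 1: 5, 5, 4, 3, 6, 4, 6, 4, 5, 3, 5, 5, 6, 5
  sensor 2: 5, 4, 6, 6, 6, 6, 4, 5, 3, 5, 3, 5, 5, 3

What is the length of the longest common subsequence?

Taking 5 (sensor 1 #2, sensor 2 #1) → 4 (sensor 1 #3, sensor 2 #2) → 6 (sensor 1 #5, sensor 2 #5) → 6 (sensor 1 #7, sensor 2 #6) → 4 (sensor 1 #8, sensor 2 #7) → 5 (sensor 1 #9, sensor 2 #8) → 3 (sensor 1 #10, sensor 2 #9) → 5 (sensor 1 #11, sensor 2 #10) → 5 (sensor 1 #12, sensor 2 #12) → 5 (sensor 1 #14, sensor 2 #13) gives a common subsequence of length 10. Since dp[14][14] = 10, nothing longer is possible.

10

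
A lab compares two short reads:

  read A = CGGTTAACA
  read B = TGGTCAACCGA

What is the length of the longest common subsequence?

Let dp[i][j] be the LCS length of the first i bases of read A and the first j bases of read B. dp[i][j] = dp[i-1][j-1]+1 when the i-th and j-th bases match, else max(dp[i-1][j], dp[i][j-1]).
    ·  T  G  G  T  C  A  A  C  C  G  A
 ·  0  0  0  0  0  0  0  0  0  0  0  0
 C  0  0  0  0  0  1  1  1  1  1  1  1
 G  0  0  1  1  1  1  1  1  1  1  2  2
 G  0  0  1  2  2  2  2  2  2  2  2  2
 T  0  1  1  2  3  3  3  3  3  3  3  3
 T  0  1  1  2  3  3  3  3  3  3  3  3
 A  0  1  1  2  3  3  4  4  4  4  4  4
 A  0  1  1  2  3  3  4  5  5  5  5  5
 C  0  1  1  2  3  4  4  5  6  6  6  6
 A  0  1  1  2  3  4  5  5  6  6  6  7
dp[9][11] = 7. One LCS (by backtracking along matches): GGTAACA.

7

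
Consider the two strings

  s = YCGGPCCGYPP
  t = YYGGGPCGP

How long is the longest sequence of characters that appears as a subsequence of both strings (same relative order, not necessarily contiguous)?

Let dp[i][j] be the LCS length of the first i characters of s and the first j characters of t. dp[i][j] = dp[i-1][j-1]+1 when the i-th and j-th characters match, else max(dp[i-1][j], dp[i][j-1]).
    ·  Y  Y  G  G  G  P  C  G  P
 ·  0  0  0  0  0  0  0  0  0  0
 Y  0  1  1  1  1  1  1  1  1  1
 C  0  1  1  1  1  1  1  2  2  2
 G  0  1  1  2  2  2  2  2  3  3
 G  0  1  1  2  3  3  3  3  3  3
 P  0  1  1  2  3  3  4  4  4  4
 C  0  1  1  2  3  3  4  5  5  5
 C  0  1  1  2  3  3  4  5  5  5
 G  0  1  1  2  3  4  4  5  6  6
 Y  0  1  2  2  3  4  4  5  6  6
 P  0  1  2  2  3  4  5  5  6  7
 P  0  1  2  2  3  4  5  5  6  7
dp[11][9] = 7. One LCS (by backtracking along matches): YGGPCGP.

7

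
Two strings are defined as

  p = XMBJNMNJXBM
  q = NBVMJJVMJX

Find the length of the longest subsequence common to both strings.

Pick M at p[2]=q[4] → J at p[4]=q[6] → M at p[6]=q[8] → J at p[8]=q[9] → X at p[9]=q[10]; all 5 characters appear in both, in order. Since dp[11][10] = 5, nothing longer is possible.

5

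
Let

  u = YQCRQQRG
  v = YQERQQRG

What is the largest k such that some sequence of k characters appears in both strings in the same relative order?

7

Let dp[i][j] be the LCS length of the first i characters of u and the first j characters of v. dp[i][j] = dp[i-1][j-1]+1 when the i-th and j-th characters match, else max(dp[i-1][j], dp[i][j-1]).
    ·  Y  Q  E  R  Q  Q  R  G
 ·  0  0  0  0  0  0  0  0  0
 Y  0  1  1  1  1  1  1  1  1
 Q  0  1  2  2  2  2  2  2  2
 C  0  1  2  2  2  2  2  2  2
 R  0  1  2  2  3  3  3  3  3
 Q  0  1  2  2  3  4  4  4  4
 Q  0  1  2  2  3  4  5  5  5
 R  0  1  2  2  3  4  5  6  6
 G  0  1  2  2  3  4  5  6  7
dp[8][8] = 7. One LCS (by backtracking along matches): YQRQQRG.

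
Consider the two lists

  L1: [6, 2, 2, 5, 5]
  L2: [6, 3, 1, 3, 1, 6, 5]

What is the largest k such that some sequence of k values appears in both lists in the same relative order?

Let dp[i][j] be the LCS length of the first i values of L1 and the first j values of L2. dp[i][j] = dp[i-1][j-1]+1 when the i-th and j-th values match, else max(dp[i-1][j], dp[i][j-1]).
    ·  6  3  1  3  1  6  5
 ·  0  0  0  0  0  0  0  0
 6  0  1  1  1  1  1  1  1
 2  0  1  1  1  1  1  1  1
 2  0  1  1  1  1  1  1  1
 5  0  1  1  1  1  1  1  2
 5  0  1  1  1  1  1  1  2
dp[5][7] = 2. One LCS (by backtracking along matches): 6, 5.

2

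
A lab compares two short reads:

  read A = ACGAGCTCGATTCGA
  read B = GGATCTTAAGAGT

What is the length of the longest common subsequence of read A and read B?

8

Match G (read A #3, read B #2), then A (read A #4, read B #3), then T (read A #7, read B #4), then C (read A #8, read B #5), then T (read A #11, read B #6), then T (read A #12, read B #7), then G (read A #14, read B #10), then A (read A #15, read B #11) — 8 bases in the same relative order in both. The LCS DP gives dp[15][13] = 8, so this is optimal.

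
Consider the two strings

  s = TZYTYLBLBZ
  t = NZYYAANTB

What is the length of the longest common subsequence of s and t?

4

Pick Z at s[2]=t[2]; then Y at s[3]=t[4]; then T at s[4]=t[8]; then B at s[9]=t[9]; all 4 characters appear in both, in order, and the DP table's final entry dp[10][9] is also 4, so no common subsequence is longer.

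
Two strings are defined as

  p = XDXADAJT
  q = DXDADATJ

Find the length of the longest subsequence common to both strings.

Taking X at p[1]=q[2], then D at p[2]=q[3], then A at p[4]=q[4], then D at p[5]=q[5], then A at p[6]=q[6], then J at p[7]=q[8] gives a common subsequence of length 6. The LCS DP gives dp[8][8] = 6, so this is optimal.

6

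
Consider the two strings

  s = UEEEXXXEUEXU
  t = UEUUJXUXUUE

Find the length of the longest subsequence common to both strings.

6

Let dp[i][j] be the LCS length of the first i characters of s and the first j characters of t. dp[i][j] = dp[i-1][j-1]+1 when the i-th and j-th characters match, else max(dp[i-1][j], dp[i][j-1]).
    ·  U  E  U  U  J  X  U  X  U  U  E
 ·  0  0  0  0  0  0  0  0  0  0  0  0
 U  0  1  1  1  1  1  1  1  1  1  1  1
 E  0  1  2  2  2  2  2  2  2  2  2  2
 E  0  1  2  2  2  2  2  2  2  2  2  3
 E  0  1  2  2  2  2  2  2  2  2  2  3
 X  0  1  2  2  2  2  3  3  3  3  3  3
 X  0  1  2  2  2  2  3  3  4  4  4  4
 X  0  1  2  2  2  2  3  3  4  4  4  4
 E  0  1  2  2  2  2  3  3  4  4  4  5
 U  0  1  2  3  3  3  3  4  4  5  5  5
 E  0  1  2  3  3  3  3  4  4  5  5  6
 X  0  1  2  3  3  3  4  4  5  5  5  6
 U  0  1  2  3  4  4  4  5  5  6  6  6
dp[12][11] = 6. One LCS (by backtracking along matches): UEXXUE.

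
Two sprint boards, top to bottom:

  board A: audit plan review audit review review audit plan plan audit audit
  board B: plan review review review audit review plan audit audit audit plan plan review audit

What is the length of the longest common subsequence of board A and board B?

Match plan [2,1], then review [3,4], then audit [4,5], then review [5,6], then audit [7,10], then plan [8,11], then plan [9,12], then audit [11,14] — 8 tasks in the same relative order in both, and the DP table's final entry dp[11][14] is also 8, so no common subsequence is longer.

8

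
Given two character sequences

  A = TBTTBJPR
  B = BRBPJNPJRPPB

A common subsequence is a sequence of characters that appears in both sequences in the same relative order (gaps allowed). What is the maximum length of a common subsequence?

5

Let dp[i][j] be the LCS length of the first i characters of A and the first j characters of B. dp[i][j] = dp[i-1][j-1]+1 when the i-th and j-th characters match, else max(dp[i-1][j], dp[i][j-1]).
    ·  B  R  B  P  J  N  P  J  R  P  P  B
 ·  0  0  0  0  0  0  0  0  0  0  0  0  0
 T  0  0  0  0  0  0  0  0  0  0  0  0  0
 B  0  1  1  1  1  1  1  1  1  1  1  1  1
 T  0  1  1  1  1  1  1  1  1  1  1  1  1
 T  0  1  1  1  1  1  1  1  1  1  1  1  1
 B  0  1  1  2  2  2  2  2  2  2  2  2  2
 J  0  1  1  2  2  3  3  3  3  3  3  3  3
 P  0  1  1  2  3  3  3  4  4  4  4  4  4
 R  0  1  2  2  3  3  3  4  4  5  5  5  5
dp[8][12] = 5. One LCS (by backtracking along matches): BBJPR.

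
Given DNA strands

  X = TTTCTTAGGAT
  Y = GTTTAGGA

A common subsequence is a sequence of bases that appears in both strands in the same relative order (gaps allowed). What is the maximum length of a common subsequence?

Match T at X[3]=Y[2] → T at X[5]=Y[3] → T at X[6]=Y[4] → A at X[7]=Y[5] → G at X[8]=Y[6] → G at X[9]=Y[7] → A at X[10]=Y[8] — 7 bases in the same relative order in both. dp[11][8] = 7 confirms this is the maximum.

7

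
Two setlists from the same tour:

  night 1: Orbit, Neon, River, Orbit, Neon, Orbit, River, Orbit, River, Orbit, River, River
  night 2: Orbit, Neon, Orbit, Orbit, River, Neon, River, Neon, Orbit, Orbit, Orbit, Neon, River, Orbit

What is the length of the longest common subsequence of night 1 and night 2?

Taking Orbit at night 1[1]=night 2[4], Neon at night 1[2]=night 2[6], River at night 1[3]=night 2[7], Orbit at night 1[4]=night 2[9], Orbit at night 1[6]=night 2[10], Orbit at night 1[8]=night 2[11], River at night 1[9]=night 2[13], Orbit at night 1[10]=night 2[14] gives a common subsequence of length 8, and the DP table's final entry dp[12][14] is also 8, so no common subsequence is longer.

8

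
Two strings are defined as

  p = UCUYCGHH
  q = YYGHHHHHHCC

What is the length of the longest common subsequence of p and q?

Match Y at p[4]=q[2] → G at p[6]=q[3] → H at p[7]=q[8] → H at p[8]=q[9] — 4 characters in the same relative order in both. dp[8][11] = 4 confirms this is the maximum.

4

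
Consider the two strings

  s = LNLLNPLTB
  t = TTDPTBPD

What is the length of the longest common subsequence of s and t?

3

Let dp[i][j] be the LCS length of the first i characters of s and the first j characters of t. dp[i][j] = dp[i-1][j-1]+1 when the i-th and j-th characters match, else max(dp[i-1][j], dp[i][j-1]).
    ·  T  T  D  P  T  B  P  D
 ·  0  0  0  0  0  0  0  0  0
 L  0  0  0  0  0  0  0  0  0
 N  0  0  0  0  0  0  0  0  0
 L  0  0  0  0  0  0  0  0  0
 L  0  0  0  0  0  0  0  0  0
 N  0  0  0  0  0  0  0  0  0
 P  0  0  0  0  1  1  1  1  1
 L  0  0  0  0  1  1  1  1  1
 T  0  1  1  1  1  2  2  2  2
 B  0  1  1  1  1  2  3  3  3
dp[9][8] = 3. One LCS (by backtracking along matches): PTB.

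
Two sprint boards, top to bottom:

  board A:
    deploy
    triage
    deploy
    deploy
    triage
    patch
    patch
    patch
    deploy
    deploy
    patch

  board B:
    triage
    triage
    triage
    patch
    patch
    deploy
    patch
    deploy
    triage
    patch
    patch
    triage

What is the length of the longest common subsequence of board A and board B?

Taking triage [2,2] → triage [5,3] → patch [6,4] → patch [7,5] → patch [8,7] → deploy [9,8] → patch [11,11] gives a common subsequence of length 7. The LCS DP gives dp[11][12] = 7, so this is optimal.

7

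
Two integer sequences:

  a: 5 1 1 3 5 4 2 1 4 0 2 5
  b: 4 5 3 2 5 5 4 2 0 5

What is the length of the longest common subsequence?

Taking 5 at a[1]=b[2]; then 3 at a[4]=b[3]; then 5 at a[5]=b[6]; then 4 at a[6]=b[7]; then 2 at a[7]=b[8]; then 0 at a[10]=b[9]; then 5 at a[12]=b[10] gives a common subsequence of length 7. dp[12][10] = 7 confirms this is the maximum.

7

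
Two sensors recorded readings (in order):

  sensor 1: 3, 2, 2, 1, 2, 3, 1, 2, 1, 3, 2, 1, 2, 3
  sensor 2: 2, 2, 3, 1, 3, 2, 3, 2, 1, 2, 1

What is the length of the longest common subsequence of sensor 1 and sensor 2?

One common subsequence of length 9: 2 at sensor 1[2]=sensor 2[1] → 2 at sensor 1[3]=sensor 2[2] → 1 at sensor 1[4]=sensor 2[4] → 2 at sensor 1[5]=sensor 2[6] → 3 at sensor 1[6]=sensor 2[7] → 2 at sensor 1[8]=sensor 2[8] → 1 at sensor 1[9]=sensor 2[9] → 2 at sensor 1[11]=sensor 2[10] → 1 at sensor 1[12]=sensor 2[11], and the DP table's final entry dp[14][11] is also 9, so no common subsequence is longer.

9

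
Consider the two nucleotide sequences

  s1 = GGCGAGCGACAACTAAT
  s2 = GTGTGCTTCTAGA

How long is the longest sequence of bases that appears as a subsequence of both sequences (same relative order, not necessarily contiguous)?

8

Taking G at s1[1]=s2[1] → G at s1[2]=s2[3] → G at s1[6]=s2[5] → C at s1[7]=s2[6] → C at s1[13]=s2[9] → T at s1[14]=s2[10] → A at s1[15]=s2[11] → A at s1[16]=s2[13] gives a common subsequence of length 8. dp[17][13] = 8 confirms this is the maximum.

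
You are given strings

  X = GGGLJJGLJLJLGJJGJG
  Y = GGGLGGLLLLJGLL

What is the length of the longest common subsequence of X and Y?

10

Match G at X[1]=Y[1], then G at X[2]=Y[2], then G at X[3]=Y[3], then L at X[4]=Y[4], then G at X[7]=Y[6], then L at X[8]=Y[8], then L at X[10]=Y[9], then L at X[12]=Y[10], then J at X[15]=Y[11], then G at X[16]=Y[12] — 10 characters in the same relative order in both. Since dp[18][14] = 10, nothing longer is possible.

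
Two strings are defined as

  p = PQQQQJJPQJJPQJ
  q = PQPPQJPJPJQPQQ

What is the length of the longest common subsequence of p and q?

9

One common subsequence of length 9: P [1,1]; then Q [2,2]; then Q [5,5]; then J [6,6]; then J [7,8]; then P [8,9]; then Q [9,11]; then P [12,12]; then Q [13,14]. Since dp[14][14] = 9, nothing longer is possible.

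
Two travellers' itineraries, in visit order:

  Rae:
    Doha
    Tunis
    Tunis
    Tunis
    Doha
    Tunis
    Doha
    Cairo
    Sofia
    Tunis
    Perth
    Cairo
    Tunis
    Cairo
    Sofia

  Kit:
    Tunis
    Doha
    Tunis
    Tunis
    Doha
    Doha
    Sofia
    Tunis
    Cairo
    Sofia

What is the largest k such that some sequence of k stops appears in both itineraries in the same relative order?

Taking Doha [1,2], then Tunis [3,3], then Tunis [4,4], then Doha [5,5], then Doha [7,6], then Sofia [9,7], then Tunis [13,8], then Cairo [14,9], then Sofia [15,10] gives a common subsequence of length 9. Since dp[15][10] = 9, nothing longer is possible.

9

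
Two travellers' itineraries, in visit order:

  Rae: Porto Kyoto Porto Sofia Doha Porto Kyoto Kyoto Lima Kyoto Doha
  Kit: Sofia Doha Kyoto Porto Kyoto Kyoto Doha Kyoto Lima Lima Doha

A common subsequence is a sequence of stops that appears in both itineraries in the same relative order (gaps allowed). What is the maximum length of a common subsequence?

Taking Sofia (Rae #4, Kit #1), Doha (Rae #5, Kit #2), Porto (Rae #6, Kit #4), Kyoto (Rae #7, Kit #6), Kyoto (Rae #8, Kit #8), Lima (Rae #9, Kit #10), Doha (Rae #11, Kit #11) gives a common subsequence of length 7. The LCS DP gives dp[11][11] = 7, so this is optimal.

7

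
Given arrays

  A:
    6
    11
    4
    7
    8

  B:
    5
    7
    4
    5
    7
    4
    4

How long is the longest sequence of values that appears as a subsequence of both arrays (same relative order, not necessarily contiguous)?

Pick 4 (A #3, B #3) → 7 (A #4, B #5); all 2 values appear in both, in order. Since dp[5][7] = 2, nothing longer is possible.

2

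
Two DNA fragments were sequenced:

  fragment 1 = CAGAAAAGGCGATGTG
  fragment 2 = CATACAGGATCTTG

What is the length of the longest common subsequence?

10

Match C [1,1], A [2,2], A [4,4], A [7,6], G [8,7], G [9,8], C [10,11], T [13,12], T [15,13], G [16,14] — 10 bases in the same relative order in both. Since dp[16][14] = 10, nothing longer is possible.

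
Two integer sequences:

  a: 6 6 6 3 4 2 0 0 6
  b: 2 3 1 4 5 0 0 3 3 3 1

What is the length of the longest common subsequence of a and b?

Let dp[i][j] be the LCS length of the first i values of a and the first j values of b. dp[i][j] = dp[i-1][j-1]+1 when the i-th and j-th values match, else max(dp[i-1][j], dp[i][j-1]).
    ·  2  3  1  4  5  0  0  3  3  3  1
 ·  0  0  0  0  0  0  0  0  0  0  0  0
 6  0  0  0  0  0  0  0  0  0  0  0  0
 6  0  0  0  0  0  0  0  0  0  0  0  0
 6  0  0  0  0  0  0  0  0  0  0  0  0
 3  0  0  1  1  1  1  1  1  1  1  1  1
 4  0  0  1  1  2  2  2  2  2  2  2  2
 2  0  1  1  1  2  2  2  2  2  2  2  2
 0  0  1  1  1  2  2  3  3  3  3  3  3
 0  0  1  1  1  2  2  3  4  4  4  4  4
 6  0  1  1  1  2  2  3  4  4  4  4  4
dp[9][11] = 4. One LCS (by backtracking along matches): 3, 4, 0, 0.

4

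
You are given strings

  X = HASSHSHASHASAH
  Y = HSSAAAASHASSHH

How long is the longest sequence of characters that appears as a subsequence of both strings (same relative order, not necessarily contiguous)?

9

Pick H (X #1, Y #1); then S (X #3, Y #2); then S (X #4, Y #3); then S (X #6, Y #8); then H (X #7, Y #9); then A (X #8, Y #10); then S (X #9, Y #12); then H (X #10, Y #13); then H (X #14, Y #14); all 9 characters appear in both, in order, and the DP table's final entry dp[14][14] is also 9, so no common subsequence is longer.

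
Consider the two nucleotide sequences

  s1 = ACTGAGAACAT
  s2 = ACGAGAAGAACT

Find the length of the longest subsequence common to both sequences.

Let dp[i][j] be the LCS length of the first i bases of s1 and the first j bases of s2. dp[i][j] = dp[i-1][j-1]+1 when the i-th and j-th bases match, else max(dp[i-1][j], dp[i][j-1]).
    ·  A  C  G  A  G  A  A  G  A  A  C  T
 ·  0  0  0  0  0  0  0  0  0  0  0  0  0
 A  0  1  1  1  1  1  1  1  1  1  1  1  1
 C  0  1  2  2  2  2  2  2  2  2  2  2  2
 T  0  1  2  2  2  2  2  2  2  2  2  2  3
 G  0  1  2  3  3  3  3  3  3  3  3  3  3
 A  0  1  2  3  4  4  4  4  4  4  4  4  4
 G  0  1  2  3  4  5  5  5  5  5  5  5  5
 A  0  1  2  3  4  5  6  6  6  6  6  6  6
 A  0  1  2  3  4  5  6  7  7  7  7  7  7
 C  0  1  2  3  4  5  6  7  7  7  7  8  8
 A  0  1  2  3  4  5  6  7  7  8  8  8  8
 T  0  1  2  3  4  5  6  7  7  8  8  8  9
dp[11][12] = 9. One LCS (by backtracking along matches): ACGAGAACT.

9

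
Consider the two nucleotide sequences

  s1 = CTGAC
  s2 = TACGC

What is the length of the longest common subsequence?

3

One common subsequence of length 3: C (s1 #1, s2 #3) → G (s1 #3, s2 #4) → C (s1 #5, s2 #5). Since dp[5][5] = 3, nothing longer is possible.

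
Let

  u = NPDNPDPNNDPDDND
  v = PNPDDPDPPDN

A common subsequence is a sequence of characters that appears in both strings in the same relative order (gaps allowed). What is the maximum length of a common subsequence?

9

Pick N at u[1]=v[2], P at u[2]=v[3], D at u[3]=v[5], P at u[5]=v[6], D at u[6]=v[7], P at u[7]=v[8], P at u[11]=v[9], D at u[13]=v[10], N at u[14]=v[11]; all 9 characters appear in both, in order. The LCS DP gives dp[15][11] = 9, so this is optimal.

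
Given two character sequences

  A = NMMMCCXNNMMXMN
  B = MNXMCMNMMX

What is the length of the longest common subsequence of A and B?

Let dp[i][j] be the LCS length of the first i characters of A and the first j characters of B. dp[i][j] = dp[i-1][j-1]+1 when the i-th and j-th characters match, else max(dp[i-1][j], dp[i][j-1]).
    ·  M  N  X  M  C  M  N  M  M  X
 ·  0  0  0  0  0  0  0  0  0  0  0
 N  0  0  1  1  1  1  1  1  1  1  1
 M  0  1  1  1  2  2  2  2  2  2  2
 M  0  1  1  1  2  2  3  3  3  3  3
 M  0  1  1  1  2  2  3  3  4  4  4
 C  0  1  1  1  2  3  3  3  4  4  4
 C  0  1  1  1  2  3  3  3  4  4  4
 X  0  1  1  2  2  3  3  3  4  4  5
 N  0  1  2  2  2  3  3  4  4  4  5
 N  0  1  2  2  2  3  3  4  4  4  5
 M  0  1  2  2  3  3  4  4  5  5  5
 M  0  1  2  2  3  3  4  4  5  6  6
 X  0  1  2  3  3  3  4  4  5  6  7
 M  0  1  2  3  4  4  4  4  5  6  7
 N  0  1  2  3  4  4  4  5  5  6  7
dp[14][10] = 7. One LCS (by backtracking along matches): NMMNMMX.

7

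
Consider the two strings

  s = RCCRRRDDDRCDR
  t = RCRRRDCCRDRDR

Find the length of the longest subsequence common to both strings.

10

Pick R (s #1, t #1) → C (s #3, t #2) → R (s #4, t #3) → R (s #5, t #4) → R (s #6, t #5) → D (s #7, t #6) → D (s #9, t #10) → R (s #10, t #11) → D (s #12, t #12) → R (s #13, t #13); all 10 characters appear in both, in order, and the DP table's final entry dp[13][13] is also 10, so no common subsequence is longer.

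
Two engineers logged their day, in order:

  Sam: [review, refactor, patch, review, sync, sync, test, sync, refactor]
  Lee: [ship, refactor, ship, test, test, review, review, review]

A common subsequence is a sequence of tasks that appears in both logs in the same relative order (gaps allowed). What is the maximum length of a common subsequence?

Match review at Sam[1]=Lee[7] → review at Sam[4]=Lee[8] — 2 tasks in the same relative order in both. The LCS DP gives dp[9][8] = 2, so this is optimal.

2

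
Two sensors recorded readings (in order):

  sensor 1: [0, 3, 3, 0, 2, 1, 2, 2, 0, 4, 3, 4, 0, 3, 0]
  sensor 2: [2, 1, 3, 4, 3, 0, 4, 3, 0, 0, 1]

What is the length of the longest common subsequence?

Taking 3 at sensor 1[2]=sensor 2[3] → 3 at sensor 1[3]=sensor 2[5] → 0 at sensor 1[9]=sensor 2[6] → 4 at sensor 1[10]=sensor 2[7] → 3 at sensor 1[11]=sensor 2[8] → 0 at sensor 1[13]=sensor 2[9] → 0 at sensor 1[15]=sensor 2[10] gives a common subsequence of length 7, and the DP table's final entry dp[15][11] is also 7, so no common subsequence is longer.

7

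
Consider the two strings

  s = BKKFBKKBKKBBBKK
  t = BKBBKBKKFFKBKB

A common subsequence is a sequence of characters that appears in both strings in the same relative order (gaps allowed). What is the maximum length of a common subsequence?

9

Match B at s[1]=t[1] → K at s[2]=t[2] → K at s[3]=t[5] → B at s[5]=t[6] → K at s[6]=t[8] → K at s[7]=t[11] → B at s[8]=t[12] → K at s[10]=t[13] → B at s[13]=t[14] — 9 characters in the same relative order in both. dp[15][14] = 9 confirms this is the maximum.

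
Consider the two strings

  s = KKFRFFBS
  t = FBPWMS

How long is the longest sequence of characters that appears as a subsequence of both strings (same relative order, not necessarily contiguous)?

Taking F [6,1]; then B [7,2]; then S [8,6] gives a common subsequence of length 3. dp[8][6] = 3 confirms this is the maximum.

3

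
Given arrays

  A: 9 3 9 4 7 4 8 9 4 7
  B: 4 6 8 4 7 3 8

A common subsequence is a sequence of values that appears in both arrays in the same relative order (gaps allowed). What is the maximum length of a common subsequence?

Let dp[i][j] be the LCS length of the first i values of A and the first j values of B. dp[i][j] = dp[i-1][j-1]+1 when the i-th and j-th values match, else max(dp[i-1][j], dp[i][j-1]).
    ·  4  6  8  4  7  3  8
 ·  0  0  0  0  0  0  0  0
 9  0  0  0  0  0  0  0  0
 3  0  0  0  0  0  0  1  1
 9  0  0  0  0  0  0  1  1
 4  0  1  1  1  1  1  1  1
 7  0  1  1  1  1  2  2  2
 4  0  1  1  1  2  2  2  2
 8  0  1  1  2  2  2  2  3
 9  0  1  1  2  2  2  2  3
 4  0  1  1  2  3  3  3  3
 7  0  1  1  2  3  4  4  4
dp[10][7] = 4. One LCS (by backtracking along matches): 4, 8, 4, 7.

4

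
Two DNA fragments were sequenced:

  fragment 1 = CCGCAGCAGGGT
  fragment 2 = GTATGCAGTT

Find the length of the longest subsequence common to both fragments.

7

Let dp[i][j] be the LCS length of the first i bases of fragment 1 and the first j bases of fragment 2. dp[i][j] = dp[i-1][j-1]+1 when the i-th and j-th bases match, else max(dp[i-1][j], dp[i][j-1]).
    ·  G  T  A  T  G  C  A  G  T  T
 ·  0  0  0  0  0  0  0  0  0  0  0
 C  0  0  0  0  0  0  1  1  1  1  1
 C  0  0  0  0  0  0  1  1  1  1  1
 G  0  1  1  1  1  1  1  1  2  2  2
 C  0  1  1  1  1  1  2  2  2  2  2
 A  0  1  1  2  2  2  2  3  3  3  3
 G  0  1  1  2  2  3  3  3  4  4  4
 C  0  1  1  2  2  3  4  4  4  4  4
 A  0  1  1  2  2  3  4  5  5  5  5
 G  0  1  1  2  2  3  4  5  6  6  6
 G  0  1  1  2  2  3  4  5  6  6  6
 G  0  1  1  2  2  3  4  5  6  6  6
 T  0  1  2  2  3  3  4  5  6  7  7
dp[12][10] = 7. One LCS (by backtracking along matches): GAGCAGT.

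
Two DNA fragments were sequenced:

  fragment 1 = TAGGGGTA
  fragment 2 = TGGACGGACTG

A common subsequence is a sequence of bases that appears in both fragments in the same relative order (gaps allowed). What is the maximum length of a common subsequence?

One common subsequence of length 6: T [1,1], then G [3,2], then G [4,3], then G [5,6], then G [6,7], then T [7,10]. Since dp[8][11] = 6, nothing longer is possible.

6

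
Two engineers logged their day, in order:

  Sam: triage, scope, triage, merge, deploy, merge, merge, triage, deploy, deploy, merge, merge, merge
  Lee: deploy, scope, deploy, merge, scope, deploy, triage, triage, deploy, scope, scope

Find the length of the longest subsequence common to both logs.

5

Taking scope [2,2], then merge [4,4], then deploy [5,6], then triage [8,8], then deploy [9,9] gives a common subsequence of length 5, and the DP table's final entry dp[13][11] is also 5, so no common subsequence is longer.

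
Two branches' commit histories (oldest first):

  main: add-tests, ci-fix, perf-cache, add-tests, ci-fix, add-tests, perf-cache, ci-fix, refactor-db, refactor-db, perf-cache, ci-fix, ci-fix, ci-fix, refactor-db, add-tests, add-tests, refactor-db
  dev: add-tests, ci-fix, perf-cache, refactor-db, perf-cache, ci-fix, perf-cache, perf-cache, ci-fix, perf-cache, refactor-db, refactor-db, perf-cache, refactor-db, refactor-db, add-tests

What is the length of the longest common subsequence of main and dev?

Pick add-tests [1,1]; then ci-fix [2,2]; then perf-cache [3,5]; then ci-fix [5,6]; then perf-cache [7,8]; then ci-fix [8,9]; then refactor-db [9,11]; then refactor-db [10,12]; then perf-cache [11,13]; then refactor-db [15,15]; then add-tests [17,16]; all 11 commits appear in both, in order. Since dp[18][16] = 11, nothing longer is possible.

11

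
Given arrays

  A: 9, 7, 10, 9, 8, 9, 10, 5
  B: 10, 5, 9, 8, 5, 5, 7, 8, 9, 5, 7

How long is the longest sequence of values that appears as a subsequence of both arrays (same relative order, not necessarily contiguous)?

Pick 9 [1,3], 7 [2,7], 8 [5,8], 9 [6,9], 5 [8,10]; all 5 values appear in both, in order. Since dp[8][11] = 5, nothing longer is possible.

5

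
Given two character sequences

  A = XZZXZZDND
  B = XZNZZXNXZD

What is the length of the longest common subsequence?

Let dp[i][j] be the LCS length of the first i characters of A and the first j characters of B. dp[i][j] = dp[i-1][j-1]+1 when the i-th and j-th characters match, else max(dp[i-1][j], dp[i][j-1]).
    ·  X  Z  N  Z  Z  X  N  X  Z  D
 ·  0  0  0  0  0  0  0  0  0  0  0
 X  0  1  1  1  1  1  1  1  1  1  1
 Z  0  1  2  2  2  2  2  2  2  2  2
 Z  0  1  2  2  3  3  3  3  3  3  3
 X  0  1  2  2  3  3  4  4  4  4  4
 Z  0  1  2  2  3  4  4  4  4  5  5
 Z  0  1  2  2  3  4  4  4  4  5  5
 D  0  1  2  2  3  4  4  4  4  5  6
 N  0  1  2  3  3  4  4  5  5  5  6
 D  0  1  2  3  3  4  4  5  5  5  6
dp[9][10] = 6. One LCS (by backtracking along matches): XZZXZD.

6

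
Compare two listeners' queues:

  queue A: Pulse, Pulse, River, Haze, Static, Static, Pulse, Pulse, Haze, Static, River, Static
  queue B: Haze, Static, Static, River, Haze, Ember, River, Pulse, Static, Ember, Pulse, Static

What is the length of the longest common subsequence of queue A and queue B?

Taking Haze (queue A #4, queue B #1), then Static (queue A #5, queue B #2), then Static (queue A #6, queue B #3), then Pulse (queue A #7, queue B #8), then Pulse (queue A #8, queue B #11), then Static (queue A #12, queue B #12) gives a common subsequence of length 6. Since dp[12][12] = 6, nothing longer is possible.

6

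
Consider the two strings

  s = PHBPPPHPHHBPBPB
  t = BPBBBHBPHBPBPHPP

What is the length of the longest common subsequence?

9

Taking P [1,2] → H [2,6] → B [3,7] → P [4,8] → P [5,11] → P [8,13] → H [10,14] → P [12,15] → P [14,16] gives a common subsequence of length 9. Since dp[15][16] = 9, nothing longer is possible.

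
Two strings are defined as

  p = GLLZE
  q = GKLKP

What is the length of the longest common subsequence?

Match G [1,1], then L [2,3] — 2 characters in the same relative order in both. Since dp[5][5] = 2, nothing longer is possible.

2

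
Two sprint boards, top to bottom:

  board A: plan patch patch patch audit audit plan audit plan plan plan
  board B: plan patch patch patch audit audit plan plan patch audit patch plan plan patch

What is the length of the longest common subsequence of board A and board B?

Pick plan at board A[1]=board B[1], patch at board A[2]=board B[2], patch at board A[3]=board B[3], patch at board A[4]=board B[4], audit at board A[5]=board B[5], audit at board A[6]=board B[6], plan at board A[7]=board B[8], audit at board A[8]=board B[10], plan at board A[9]=board B[12], plan at board A[10]=board B[13]; all 10 tasks appear in both, in order. dp[11][14] = 10 confirms this is the maximum.

10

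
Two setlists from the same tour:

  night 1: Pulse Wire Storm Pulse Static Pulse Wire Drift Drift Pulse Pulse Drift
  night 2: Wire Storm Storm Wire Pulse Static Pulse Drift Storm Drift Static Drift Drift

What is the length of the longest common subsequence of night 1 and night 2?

Match Wire (night 1 #2, night 2 #1); then Storm (night 1 #3, night 2 #3); then Pulse (night 1 #4, night 2 #5); then Static (night 1 #5, night 2 #6); then Pulse (night 1 #6, night 2 #7); then Drift (night 1 #8, night 2 #10); then Drift (night 1 #9, night 2 #12); then Drift (night 1 #12, night 2 #13) — 8 songs in the same relative order in both. The LCS DP gives dp[12][13] = 8, so this is optimal.

8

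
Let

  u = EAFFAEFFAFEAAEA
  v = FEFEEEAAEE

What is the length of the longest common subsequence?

7

Taking E at u[1]=v[2] → F at u[3]=v[3] → E at u[6]=v[5] → E at u[11]=v[6] → A at u[12]=v[7] → A at u[13]=v[8] → E at u[14]=v[10] gives a common subsequence of length 7. The LCS DP gives dp[15][10] = 7, so this is optimal.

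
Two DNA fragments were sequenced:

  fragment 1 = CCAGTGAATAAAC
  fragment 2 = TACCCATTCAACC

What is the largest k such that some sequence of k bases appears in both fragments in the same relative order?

8

Pick C at fragment 1[1]=fragment 2[4]; then C at fragment 1[2]=fragment 2[5]; then A at fragment 1[3]=fragment 2[6]; then T at fragment 1[5]=fragment 2[7]; then T at fragment 1[9]=fragment 2[8]; then A at fragment 1[10]=fragment 2[10]; then A at fragment 1[11]=fragment 2[11]; then C at fragment 1[13]=fragment 2[13]; all 8 bases appear in both, in order. The LCS DP gives dp[13][13] = 8, so this is optimal.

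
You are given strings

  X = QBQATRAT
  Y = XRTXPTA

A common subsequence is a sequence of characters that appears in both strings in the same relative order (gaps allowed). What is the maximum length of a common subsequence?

Let dp[i][j] be the LCS length of the first i characters of X and the first j characters of Y. dp[i][j] = dp[i-1][j-1]+1 when the i-th and j-th characters match, else max(dp[i-1][j], dp[i][j-1]).
    ·  X  R  T  X  P  T  A
 ·  0  0  0  0  0  0  0  0
 Q  0  0  0  0  0  0  0  0
 B  0  0  0  0  0  0  0  0
 Q  0  0  0  0  0  0  0  0
 A  0  0  0  0  0  0  0  1
 T  0  0  0  1  1  1  1  1
 R  0  0  1  1  1  1  1  1
 A  0  0  1  1  1  1  1  2
 T  0  0  1  2  2  2  2  2
dp[8][7] = 2. One LCS (by backtracking along matches): TA.

2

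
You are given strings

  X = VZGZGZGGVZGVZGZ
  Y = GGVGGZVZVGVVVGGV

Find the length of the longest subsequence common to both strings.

9

One common subsequence of length 9: V [1,3], then G [3,4], then G [5,5], then Z [6,6], then V [9,7], then Z [10,8], then G [11,10], then V [12,13], then G [14,15]. Since dp[15][16] = 9, nothing longer is possible.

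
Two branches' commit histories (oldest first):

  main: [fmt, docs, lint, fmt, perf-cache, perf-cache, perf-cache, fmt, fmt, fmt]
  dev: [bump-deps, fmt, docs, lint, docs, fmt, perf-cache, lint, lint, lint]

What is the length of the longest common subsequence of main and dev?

Taking fmt (main #1, dev #2) → docs (main #2, dev #3) → lint (main #3, dev #4) → fmt (main #4, dev #6) → perf-cache (main #5, dev #7) gives a common subsequence of length 5. The LCS DP gives dp[10][10] = 5, so this is optimal.

5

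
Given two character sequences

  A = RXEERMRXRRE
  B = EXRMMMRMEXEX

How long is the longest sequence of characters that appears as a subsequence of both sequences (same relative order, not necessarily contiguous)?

6

Taking X [2,2] → R [5,3] → M [6,6] → R [7,7] → X [8,10] → E [11,11] gives a common subsequence of length 6. Since dp[11][12] = 6, nothing longer is possible.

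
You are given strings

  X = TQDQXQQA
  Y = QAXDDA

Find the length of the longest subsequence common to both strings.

3

Match Q at X[2]=Y[1], D at X[3]=Y[5], A at X[8]=Y[6] — 3 characters in the same relative order in both. Since dp[8][6] = 3, nothing longer is possible.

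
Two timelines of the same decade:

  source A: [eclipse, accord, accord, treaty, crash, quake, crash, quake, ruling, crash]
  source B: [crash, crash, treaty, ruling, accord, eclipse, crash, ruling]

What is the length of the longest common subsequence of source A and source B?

Taking crash (source A #5, source B #1); then crash (source A #7, source B #2); then ruling (source A #9, source B #4); then crash (source A #10, source B #7) gives a common subsequence of length 4. Since dp[10][8] = 4, nothing longer is possible.

4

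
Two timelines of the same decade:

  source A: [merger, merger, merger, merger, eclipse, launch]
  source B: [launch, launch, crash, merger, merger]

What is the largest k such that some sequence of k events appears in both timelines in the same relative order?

2

Pick merger at source A[3]=source B[4], then merger at source A[4]=source B[5]; all 2 events appear in both, in order. dp[6][5] = 2 confirms this is the maximum.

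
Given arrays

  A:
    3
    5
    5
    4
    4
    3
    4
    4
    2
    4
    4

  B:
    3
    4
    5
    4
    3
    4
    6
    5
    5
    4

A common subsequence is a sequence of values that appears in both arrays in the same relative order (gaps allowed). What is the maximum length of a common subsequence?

6

One common subsequence of length 6: 3 at A[1]=B[1], then 5 at A[3]=B[3], then 4 at A[5]=B[4], then 3 at A[6]=B[5], then 4 at A[7]=B[6], then 4 at A[11]=B[10]. The LCS DP gives dp[11][10] = 6, so this is optimal.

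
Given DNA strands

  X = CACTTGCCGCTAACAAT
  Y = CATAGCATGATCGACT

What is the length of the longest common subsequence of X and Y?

10

Pick C at X[1]=Y[1] → A at X[2]=Y[4] → C at X[3]=Y[6] → T at X[4]=Y[8] → T at X[5]=Y[11] → C at X[8]=Y[12] → G at X[9]=Y[13] → A at X[13]=Y[14] → C at X[14]=Y[15] → T at X[17]=Y[16]; all 10 bases appear in both, in order, and the DP table's final entry dp[17][16] is also 10, so no common subsequence is longer.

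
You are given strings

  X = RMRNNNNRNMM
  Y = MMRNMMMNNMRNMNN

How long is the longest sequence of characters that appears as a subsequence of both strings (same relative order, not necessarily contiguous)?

8

Match M at X[2]=Y[2] → R at X[3]=Y[3] → N at X[4]=Y[4] → N at X[5]=Y[8] → N at X[6]=Y[9] → R at X[8]=Y[11] → N at X[9]=Y[12] → M at X[10]=Y[13] — 8 characters in the same relative order in both, and the DP table's final entry dp[11][15] is also 8, so no common subsequence is longer.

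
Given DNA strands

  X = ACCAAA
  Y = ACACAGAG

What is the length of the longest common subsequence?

Taking A (X #1, Y #1); then C (X #2, Y #2); then C (X #3, Y #4); then A (X #4, Y #5); then A (X #5, Y #7) gives a common subsequence of length 5. The LCS DP gives dp[6][8] = 5, so this is optimal.

5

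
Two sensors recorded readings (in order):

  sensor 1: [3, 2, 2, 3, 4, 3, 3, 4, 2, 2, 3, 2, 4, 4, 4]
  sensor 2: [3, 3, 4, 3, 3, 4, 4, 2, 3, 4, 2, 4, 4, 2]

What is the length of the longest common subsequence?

11

Match 3 [1,1], then 3 [4,2], then 4 [5,3], then 3 [6,4], then 3 [7,5], then 4 [8,7], then 2 [10,8], then 3 [11,9], then 2 [12,11], then 4 [13,12], then 4 [14,13] — 11 values in the same relative order in both, and the DP table's final entry dp[15][14] is also 11, so no common subsequence is longer.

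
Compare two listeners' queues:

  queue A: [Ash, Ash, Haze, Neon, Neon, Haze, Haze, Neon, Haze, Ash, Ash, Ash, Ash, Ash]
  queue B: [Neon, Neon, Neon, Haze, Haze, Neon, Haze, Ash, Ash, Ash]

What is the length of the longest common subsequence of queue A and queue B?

Taking Neon [4,2]; then Neon [5,3]; then Haze [6,4]; then Haze [7,5]; then Neon [8,6]; then Haze [9,7]; then Ash [12,8]; then Ash [13,9]; then Ash [14,10] gives a common subsequence of length 9. The LCS DP gives dp[14][10] = 9, so this is optimal.

9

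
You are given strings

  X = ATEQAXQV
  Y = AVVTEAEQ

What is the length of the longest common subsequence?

Match A at X[1]=Y[1]; then T at X[2]=Y[4]; then E at X[3]=Y[5]; then A at X[5]=Y[6]; then Q at X[7]=Y[8] — 5 characters in the same relative order in both. The LCS DP gives dp[8][8] = 5, so this is optimal.

5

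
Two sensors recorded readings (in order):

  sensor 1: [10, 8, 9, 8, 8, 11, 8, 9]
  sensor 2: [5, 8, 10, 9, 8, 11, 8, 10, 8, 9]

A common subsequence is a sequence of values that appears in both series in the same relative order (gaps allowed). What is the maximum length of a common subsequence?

Pick 10 (sensor 1 #1, sensor 2 #3), 9 (sensor 1 #3, sensor 2 #4), 8 (sensor 1 #4, sensor 2 #5), 8 (sensor 1 #5, sensor 2 #7), 8 (sensor 1 #7, sensor 2 #9), 9 (sensor 1 #8, sensor 2 #10); all 6 values appear in both, in order. dp[8][10] = 6 confirms this is the maximum.

6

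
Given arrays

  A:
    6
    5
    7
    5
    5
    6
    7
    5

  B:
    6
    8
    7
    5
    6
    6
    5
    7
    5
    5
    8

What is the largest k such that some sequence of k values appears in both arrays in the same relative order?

One common subsequence of length 6: 6 [1,1]; then 7 [3,3]; then 5 [4,4]; then 5 [5,7]; then 7 [7,8]; then 5 [8,10]. The LCS DP gives dp[8][11] = 6, so this is optimal.

6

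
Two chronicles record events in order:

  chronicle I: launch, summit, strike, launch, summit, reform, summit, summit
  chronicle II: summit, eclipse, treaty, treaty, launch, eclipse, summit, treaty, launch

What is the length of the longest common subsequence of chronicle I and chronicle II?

Pick launch at chronicle I[1]=chronicle II[5], summit at chronicle I[2]=chronicle II[7], launch at chronicle I[4]=chronicle II[9]; all 3 events appear in both, in order. The LCS DP gives dp[8][9] = 3, so this is optimal.

3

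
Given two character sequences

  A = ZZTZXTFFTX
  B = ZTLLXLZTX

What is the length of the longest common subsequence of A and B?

5

One common subsequence of length 5: Z [2,1], then T [3,2], then Z [4,7], then T [9,8], then X [10,9]. dp[10][9] = 5 confirms this is the maximum.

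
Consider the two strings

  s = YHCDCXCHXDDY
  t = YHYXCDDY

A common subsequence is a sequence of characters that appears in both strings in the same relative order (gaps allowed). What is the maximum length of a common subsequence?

7

Taking Y (s #1, t #1); then H (s #2, t #2); then X (s #6, t #4); then C (s #7, t #5); then D (s #10, t #6); then D (s #11, t #7); then Y (s #12, t #8) gives a common subsequence of length 7. Since dp[12][8] = 7, nothing longer is possible.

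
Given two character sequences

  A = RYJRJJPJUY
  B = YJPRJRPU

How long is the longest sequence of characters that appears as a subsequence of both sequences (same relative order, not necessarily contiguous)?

One common subsequence of length 6: Y at A[2]=B[1], J at A[3]=B[2], R at A[4]=B[4], J at A[5]=B[5], P at A[7]=B[7], U at A[9]=B[8]. Since dp[10][8] = 6, nothing longer is possible.

6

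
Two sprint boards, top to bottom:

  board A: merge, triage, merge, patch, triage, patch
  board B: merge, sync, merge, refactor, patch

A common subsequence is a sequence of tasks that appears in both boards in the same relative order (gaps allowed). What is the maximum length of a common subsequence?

3

One common subsequence of length 3: merge at board A[1]=board B[1], then merge at board A[3]=board B[3], then patch at board A[6]=board B[5]. Since dp[6][5] = 3, nothing longer is possible.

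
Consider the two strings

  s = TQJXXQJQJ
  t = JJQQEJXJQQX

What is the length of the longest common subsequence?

Let dp[i][j] be the LCS length of the first i characters of s and the first j characters of t. dp[i][j] = dp[i-1][j-1]+1 when the i-th and j-th characters match, else max(dp[i-1][j], dp[i][j-1]).
    ·  J  J  Q  Q  E  J  X  J  Q  Q  X
 ·  0  0  0  0  0  0  0  0  0  0  0  0
 T  0  0  0  0  0  0  0  0  0  0  0  0
 Q  0  0  0  1  1  1  1  1  1  1  1  1
 J  0  1  1  1  1  1  2  2  2  2  2  2
 X  0  1  1  1  1  1  2  3  3  3  3  3
 X  0  1  1  1  1  1  2  3  3  3  3  4
 Q  0  1  1  2  2  2  2  3  3  4  4  4
 J  0  1  2  2  2  2  3  3  4  4  4  4
 Q  0  1  2  3  3  3  3  3  4  5  5  5
 J  0  1  2  3  3  3  4  4  4  5  5  5
dp[9][11] = 5. One LCS (by backtracking along matches): QJXQQ.

5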